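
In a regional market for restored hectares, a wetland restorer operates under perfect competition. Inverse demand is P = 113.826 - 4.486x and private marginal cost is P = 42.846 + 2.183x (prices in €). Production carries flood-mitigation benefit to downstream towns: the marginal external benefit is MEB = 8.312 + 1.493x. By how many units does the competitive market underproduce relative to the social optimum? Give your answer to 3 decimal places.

Market equilibrium (private): 42.846 + 2.183x = 113.826 - 4.486x → x_m = 10.6433.
Social marginal cost = private MC − MEB = 34.534 + 0.690x.
Set SMC = demand: 34.534 + 0.690x = 113.826 - 4.486x → x* = 15.3192.
Gap = |10.6433 − 15.3192| = 4.6759.

4.676 units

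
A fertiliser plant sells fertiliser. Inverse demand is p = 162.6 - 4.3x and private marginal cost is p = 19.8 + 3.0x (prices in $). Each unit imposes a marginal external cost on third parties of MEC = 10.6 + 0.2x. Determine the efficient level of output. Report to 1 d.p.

Social marginal cost = private MC + MEC = 30.4 + 3.2x.
Set SMC = demand: 30.4 + 3.2x = 162.6 - 4.3x → x* = 17.6267.

x* = 17.6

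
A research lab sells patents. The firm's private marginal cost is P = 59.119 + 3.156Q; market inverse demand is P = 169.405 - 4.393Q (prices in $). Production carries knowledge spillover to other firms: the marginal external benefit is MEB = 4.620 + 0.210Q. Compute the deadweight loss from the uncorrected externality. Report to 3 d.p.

DWL = $4.027

Market equilibrium (private): 59.119 + 3.156Q = 169.405 - 4.393Q → Q_m = 14.6094.
Social marginal cost = private MC − MEB = 54.499 + 2.946Q.
Set SMC = demand: 54.499 + 2.946Q = 169.405 - 4.393Q → Q* = 15.6569.
The loss is the area between SMC and demand from Q* to Q_m; with linear curves that's a triangle of height MEB(Q_m).
DWL = ½ × 1.0475 × 7.6880 = 4.0266.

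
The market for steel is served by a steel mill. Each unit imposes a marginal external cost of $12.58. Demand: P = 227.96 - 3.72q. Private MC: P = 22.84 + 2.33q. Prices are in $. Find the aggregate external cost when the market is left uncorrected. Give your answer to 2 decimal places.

$426.51

Market equilibrium (private): 22.84 + 2.33q = 227.96 - 3.72q → q_m = 33.9041.
Total external cost = MEC × q_m = 12.58 × 33.9041 = 426.5136.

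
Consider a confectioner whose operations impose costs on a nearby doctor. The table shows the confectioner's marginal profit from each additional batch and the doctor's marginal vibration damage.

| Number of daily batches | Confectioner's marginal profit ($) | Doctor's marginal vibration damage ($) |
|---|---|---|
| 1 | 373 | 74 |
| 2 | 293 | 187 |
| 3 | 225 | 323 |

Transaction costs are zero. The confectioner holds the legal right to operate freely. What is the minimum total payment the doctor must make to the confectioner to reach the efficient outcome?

$225

Left alone the confectioner would choose level 3 (marginal profit stays positive).
Efficient level: k* = 2 (marginal profit ≥ marginal vibration damage through 2).
The doctor must at least cover the confectioner's forgone profit from cutting 3→2: 225 = 225.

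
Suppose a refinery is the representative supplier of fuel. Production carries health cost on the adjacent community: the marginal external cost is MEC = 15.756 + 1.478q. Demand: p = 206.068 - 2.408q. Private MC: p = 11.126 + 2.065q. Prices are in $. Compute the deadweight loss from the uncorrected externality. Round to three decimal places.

Market equilibrium (private): 11.126 + 2.065q = 206.068 - 2.408q → q_m = 43.5819.
Social marginal cost = private MC + MEC = 26.882 + 3.543q.
Set SMC = demand: 26.882 + 3.543q = 206.068 - 2.408q → q* = 30.1102.
The loss is the area between SMC and demand from q* to q_m; with linear curves that's a triangle of height MEC(q_m).
DWL = ½ × 13.4717 × 80.1701 = 540.0138.

DWL = $540.014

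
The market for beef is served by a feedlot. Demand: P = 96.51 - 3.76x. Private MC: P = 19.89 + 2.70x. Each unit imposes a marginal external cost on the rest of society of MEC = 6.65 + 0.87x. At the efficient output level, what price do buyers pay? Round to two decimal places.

Social marginal cost = private MC + MEC = 26.54 + 3.57x.
Set SMC = demand: 26.54 + 3.57x = 96.51 - 3.76x → x* = 9.5457.
Consumer price on the demand curve at x*: 96.51 − 3.76×9.5457 = 60.6182.

P = 60.62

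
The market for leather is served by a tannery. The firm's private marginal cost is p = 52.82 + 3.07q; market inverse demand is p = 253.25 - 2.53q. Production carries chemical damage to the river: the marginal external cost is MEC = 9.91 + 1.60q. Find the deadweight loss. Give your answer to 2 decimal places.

DWL = 313.37

Market equilibrium (private): 52.82 + 3.07q = 253.25 - 2.53q → q_m = 35.7911.
Social marginal cost = private MC + MEC = 62.73 + 4.67q.
Set SMC = demand: 62.73 + 4.67q = 253.25 - 2.53q → q* = 26.4611.
Height of the DWL triangle at q_m is SMC(q_m) − demand(q_m) = MEC(q_m) = 67.1757.
DWL = ½ × 9.3300 × 67.1757 = 313.3746.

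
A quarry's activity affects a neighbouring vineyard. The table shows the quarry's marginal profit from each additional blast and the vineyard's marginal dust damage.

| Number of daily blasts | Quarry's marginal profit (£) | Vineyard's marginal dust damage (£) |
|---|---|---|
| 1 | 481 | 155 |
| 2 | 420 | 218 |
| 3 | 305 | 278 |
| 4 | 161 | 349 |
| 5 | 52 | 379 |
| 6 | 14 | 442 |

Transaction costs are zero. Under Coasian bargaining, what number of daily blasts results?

Bargaining reaches the level where marginal profit last exceeds marginal dust damage.
That holds through level 3 (305 ≥ 278) but not at 4 (161 < 349).

3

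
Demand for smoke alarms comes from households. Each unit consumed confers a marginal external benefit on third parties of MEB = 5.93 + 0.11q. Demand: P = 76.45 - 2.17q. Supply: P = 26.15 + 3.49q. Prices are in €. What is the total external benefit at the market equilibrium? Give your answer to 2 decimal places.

Market equilibrium (private): 26.15 + 3.49q = 76.45 - 2.17q → q_m = 8.8869.
Total external benefit = ∫₀^{q_m} (5.93 + 0.11q) dq = 5.93×8.8869 + ½×0.11×8.8869² = 57.0431.

€57.04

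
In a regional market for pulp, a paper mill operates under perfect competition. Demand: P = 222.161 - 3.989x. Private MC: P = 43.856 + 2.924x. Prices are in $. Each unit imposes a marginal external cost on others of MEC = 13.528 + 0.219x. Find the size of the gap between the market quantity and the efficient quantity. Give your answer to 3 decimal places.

2.689 units

Market equilibrium (private): 43.856 + 2.924x = 222.161 - 3.989x → x_m = 25.7927.
Social marginal cost = private MC + MEC = 57.384 + 3.143x.
Set SMC = demand: 57.384 + 3.143x = 222.161 - 3.989x → x* = 23.1039.
Gap = |25.7927 − 23.1039| = 2.6888.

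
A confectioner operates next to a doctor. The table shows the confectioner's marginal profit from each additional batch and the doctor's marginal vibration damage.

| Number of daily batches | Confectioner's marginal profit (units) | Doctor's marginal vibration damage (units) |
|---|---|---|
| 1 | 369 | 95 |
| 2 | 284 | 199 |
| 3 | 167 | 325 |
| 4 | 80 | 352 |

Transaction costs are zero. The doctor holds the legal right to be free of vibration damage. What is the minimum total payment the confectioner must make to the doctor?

Efficient level: marginal profit ≥ marginal vibration damage through level 2, so k* = 2.
With the doctor holding the right, the confectioner must at least compensate total damage at k*: 95 + 199 = 294.

294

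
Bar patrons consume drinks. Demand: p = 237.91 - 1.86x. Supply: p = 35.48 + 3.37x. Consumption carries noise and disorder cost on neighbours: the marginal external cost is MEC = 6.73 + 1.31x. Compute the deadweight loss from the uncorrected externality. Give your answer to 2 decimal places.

DWL = 252.19

Market equilibrium (private): 35.48 + 3.37x = 237.91 - 1.86x → x_m = 38.7055.
Social marginal benefit = demand − MEC = 231.18 - 3.17x.
Set SMB = MC: 231.18 - 3.17x = 35.48 + 3.37x → x* = 29.9235.
Between x* and x_m the wedge MC − SMB runs linearly from 0 to MEC(x_m), so the loss is a triangle.
DWL = ½ × 8.7820 × 57.4343 = 252.1940.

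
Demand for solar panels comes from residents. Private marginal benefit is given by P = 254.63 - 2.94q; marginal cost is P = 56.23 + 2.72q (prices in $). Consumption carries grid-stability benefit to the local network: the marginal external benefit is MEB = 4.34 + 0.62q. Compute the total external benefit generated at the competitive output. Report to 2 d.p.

Market equilibrium (private): 56.23 + 2.72q = 254.63 - 2.94q → q_m = 35.0530.
Total external benefit = ∫₀^{q_m} (4.34 + 0.62q) dq = 4.34×35.0530 + ½×0.62×35.0530² = 533.0310.

$533.03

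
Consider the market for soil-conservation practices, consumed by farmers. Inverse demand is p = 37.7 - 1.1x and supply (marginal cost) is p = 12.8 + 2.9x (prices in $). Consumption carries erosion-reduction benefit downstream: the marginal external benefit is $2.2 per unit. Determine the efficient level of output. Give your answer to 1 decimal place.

x* = 6.8

Social marginal benefit = demand + MEB = 39.9 - 1.1x.
Set SMB = MC: 39.9 - 1.1x = 12.8 + 2.9x → x* = 6.7750.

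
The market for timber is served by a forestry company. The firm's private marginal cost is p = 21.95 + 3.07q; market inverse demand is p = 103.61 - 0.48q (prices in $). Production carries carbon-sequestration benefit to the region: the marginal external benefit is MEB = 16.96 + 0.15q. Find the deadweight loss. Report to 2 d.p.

Market equilibrium (private): 21.95 + 3.07q = 103.61 - 0.48q → q_m = 23.0028.
Social marginal cost = private MC − MEB = 4.99 + 2.92q.
Set SMC = demand: 4.99 + 2.92q = 103.61 - 0.48q → q* = 29.0059.
The loss is the area between SMC and demand from q* to q_m; with linear curves that's a triangle of height MEB(q_m).
DWL = ½ × 6.0031 × 20.4104 = 61.2628.

DWL = $61.26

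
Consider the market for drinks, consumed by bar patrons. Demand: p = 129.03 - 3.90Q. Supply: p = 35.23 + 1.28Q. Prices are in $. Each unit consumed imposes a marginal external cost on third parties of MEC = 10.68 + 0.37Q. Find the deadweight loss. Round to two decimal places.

Market equilibrium (private): 35.23 + 1.28Q = 129.03 - 3.90Q → Q_m = 18.1081.
Social marginal benefit = demand − MEC = 118.35 - 4.27Q.
Set SMB = MC: 118.35 - 4.27Q = 35.23 + 1.28Q → Q* = 14.9766.
The welfare-loss triangle has base |Q_m − Q*| and height MEC(Q_m) (the vertical gap between SMB and MC is zero at Q* and MEC at Q_m).
DWL = ½ × 3.1315 × 17.3800 = 27.2127.

DWL = $27.21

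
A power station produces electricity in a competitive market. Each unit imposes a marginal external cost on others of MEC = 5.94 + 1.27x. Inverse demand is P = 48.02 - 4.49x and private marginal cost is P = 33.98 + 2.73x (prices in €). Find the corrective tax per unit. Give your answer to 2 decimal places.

Social marginal cost = private MC + MEC = 39.92 + 4.00x.
Set SMC = demand: 39.92 + 4.00x = 48.02 - 4.49x → x* = 0.9541.
The Pigouvian tax equals MEC at x*: 5.94 + 1.27×0.9541 = 7.1517.

tax = €7.15 per unit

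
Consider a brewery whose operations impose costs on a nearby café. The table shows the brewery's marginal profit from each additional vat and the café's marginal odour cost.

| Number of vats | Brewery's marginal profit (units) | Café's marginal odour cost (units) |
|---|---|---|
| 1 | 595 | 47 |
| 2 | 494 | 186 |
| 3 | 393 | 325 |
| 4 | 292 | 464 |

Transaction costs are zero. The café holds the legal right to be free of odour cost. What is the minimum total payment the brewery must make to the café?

558

Efficient level: marginal profit ≥ marginal odour cost through level 3, so k* = 3.
With the café holding the right, the brewery must at least compensate total damage at k*: 47 + 186 + 325 = 558.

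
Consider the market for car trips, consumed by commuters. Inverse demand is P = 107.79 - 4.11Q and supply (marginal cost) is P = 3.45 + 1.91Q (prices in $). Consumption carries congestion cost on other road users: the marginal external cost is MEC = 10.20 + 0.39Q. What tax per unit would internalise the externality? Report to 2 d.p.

Social marginal benefit = demand − MEC = 97.59 - 4.50Q.
Set SMB = MC: 97.59 - 4.50Q = 3.45 + 1.91Q → Q* = 14.6864.
The Pigouvian tax equals MEC at Q*: 10.20 + 0.39×14.6864 = 15.9277.

tax = $15.93 per unit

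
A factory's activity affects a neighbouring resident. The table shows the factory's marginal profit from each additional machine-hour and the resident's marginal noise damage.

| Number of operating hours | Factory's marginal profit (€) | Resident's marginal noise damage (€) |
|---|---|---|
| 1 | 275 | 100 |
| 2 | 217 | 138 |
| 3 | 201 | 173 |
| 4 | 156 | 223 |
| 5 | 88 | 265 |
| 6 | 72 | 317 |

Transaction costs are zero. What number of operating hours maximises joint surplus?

3

Bargaining reaches the level where marginal profit last exceeds marginal noise damage.
That holds through level 3 (201 ≥ 173) but not at 4 (156 < 223).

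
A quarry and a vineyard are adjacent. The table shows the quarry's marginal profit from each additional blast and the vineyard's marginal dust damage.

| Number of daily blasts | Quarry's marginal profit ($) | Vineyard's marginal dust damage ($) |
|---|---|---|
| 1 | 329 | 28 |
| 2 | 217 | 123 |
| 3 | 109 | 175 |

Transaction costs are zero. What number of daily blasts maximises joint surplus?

2

Bargaining reaches the level where marginal profit last exceeds marginal dust damage.
That holds through level 2 (217 ≥ 123) but not at 3 (109 < 175).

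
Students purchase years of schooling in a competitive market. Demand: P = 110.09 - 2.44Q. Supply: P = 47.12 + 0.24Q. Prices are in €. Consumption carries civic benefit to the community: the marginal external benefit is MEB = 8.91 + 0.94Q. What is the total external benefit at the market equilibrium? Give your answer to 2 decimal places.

Market equilibrium (private): 47.12 + 0.24Q = 110.09 - 2.44Q → Q_m = 23.4963.
Total external benefit = ∫₀^{Q_m} (8.91 + 0.94Q) dQ = 8.91×23.4963 + ½×0.94×23.4963² = 468.8278.

€468.83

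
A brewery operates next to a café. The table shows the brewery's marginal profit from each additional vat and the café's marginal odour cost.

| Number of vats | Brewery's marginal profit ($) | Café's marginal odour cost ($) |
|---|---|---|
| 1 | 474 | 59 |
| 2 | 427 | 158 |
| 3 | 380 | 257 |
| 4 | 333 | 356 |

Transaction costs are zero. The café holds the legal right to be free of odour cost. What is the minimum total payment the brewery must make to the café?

$474

Efficient level: marginal profit ≥ marginal odour cost through level 3, so k* = 3.
With the café holding the right, the brewery must at least compensate total damage at k*: 59 + 158 + 257 = 474.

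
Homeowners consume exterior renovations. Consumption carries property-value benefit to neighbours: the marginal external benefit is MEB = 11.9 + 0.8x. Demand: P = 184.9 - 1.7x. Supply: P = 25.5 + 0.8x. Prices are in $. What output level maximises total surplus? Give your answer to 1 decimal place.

x* = 100.8

Social marginal benefit = demand + MEB = 196.8 - 0.9x.
Set SMB = MC: 196.8 - 0.9x = 25.5 + 0.8x → x* = 100.7647.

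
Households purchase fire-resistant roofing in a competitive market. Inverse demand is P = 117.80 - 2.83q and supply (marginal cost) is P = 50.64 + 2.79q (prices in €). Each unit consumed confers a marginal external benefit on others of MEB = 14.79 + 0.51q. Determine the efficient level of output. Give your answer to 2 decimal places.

q* = 16.04

Social marginal benefit = demand + MEB = 132.59 - 2.32q.
Set SMB = MC: 132.59 - 2.32q = 50.64 + 2.79q → q* = 16.0372.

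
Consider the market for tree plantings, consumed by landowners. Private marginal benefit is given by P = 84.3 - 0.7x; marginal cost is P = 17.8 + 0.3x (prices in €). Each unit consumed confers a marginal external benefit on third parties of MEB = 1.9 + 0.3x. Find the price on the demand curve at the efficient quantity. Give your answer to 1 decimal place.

P = €15.9

Social marginal benefit = demand + MEB = 86.2 - 0.4x.
Set SMB = MC: 86.2 - 0.4x = 17.8 + 0.3x → x* = 97.7143.
Consumer price on the demand curve at x*: 84.3 − 0.7×97.7143 = 15.9000.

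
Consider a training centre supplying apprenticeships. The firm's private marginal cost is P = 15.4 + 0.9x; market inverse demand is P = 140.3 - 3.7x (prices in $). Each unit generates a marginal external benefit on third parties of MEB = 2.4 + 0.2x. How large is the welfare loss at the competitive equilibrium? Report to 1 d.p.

DWL = $7.0

Market equilibrium (private): 15.4 + 0.9x = 140.3 - 3.7x → x_m = 27.1522.
Social marginal cost = private MC − MEB = 13.0 + 0.7x.
Set SMC = demand: 13.0 + 0.7x = 140.3 - 3.7x → x* = 28.9318.
The welfare-loss triangle has base |x_m − x*| and height MEB(x_m) (the vertical gap between SMC and demand is zero at x* and MEB at x_m).
DWL = ½ × 1.7796 × 7.8304 = 6.9675.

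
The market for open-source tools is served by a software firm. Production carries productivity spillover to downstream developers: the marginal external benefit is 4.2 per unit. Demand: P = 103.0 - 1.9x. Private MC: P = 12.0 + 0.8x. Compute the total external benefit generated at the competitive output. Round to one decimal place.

141.6

Market equilibrium (private): 12.0 + 0.8x = 103.0 - 1.9x → x_m = 33.7037.
Total external benefit = MEB × x_m = 4.2 × 33.7037 = 141.5555.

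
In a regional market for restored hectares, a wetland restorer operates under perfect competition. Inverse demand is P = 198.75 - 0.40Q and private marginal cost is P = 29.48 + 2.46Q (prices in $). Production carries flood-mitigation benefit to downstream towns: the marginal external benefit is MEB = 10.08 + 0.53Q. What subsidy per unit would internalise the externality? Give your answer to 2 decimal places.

subsidy = $50.88 per unit

Social marginal cost = private MC − MEB = 19.40 + 1.93Q.
Set SMC = demand: 19.40 + 1.93Q = 198.75 - 0.40Q → Q* = 76.9742.
The Pigouvian subsidy equals MEB at Q*: 10.08 + 0.53×76.9742 = 50.8763.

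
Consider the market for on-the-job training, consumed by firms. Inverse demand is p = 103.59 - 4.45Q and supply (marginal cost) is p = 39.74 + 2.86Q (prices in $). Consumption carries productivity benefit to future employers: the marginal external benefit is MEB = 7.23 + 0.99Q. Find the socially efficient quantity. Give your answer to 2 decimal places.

Social marginal benefit = demand + MEB = 110.82 - 3.46Q.
Set SMB = MC: 110.82 - 3.46Q = 39.74 + 2.86Q → Q* = 11.2468.

Q* = 11.25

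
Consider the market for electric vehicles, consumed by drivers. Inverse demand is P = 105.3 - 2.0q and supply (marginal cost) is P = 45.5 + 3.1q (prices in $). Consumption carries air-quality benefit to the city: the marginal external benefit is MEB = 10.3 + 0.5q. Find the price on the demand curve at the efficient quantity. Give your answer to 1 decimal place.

Social marginal benefit = demand + MEB = 115.6 - 1.5q.
Set SMB = MC: 115.6 - 1.5q = 45.5 + 3.1q → q* = 15.2391.
Consumer price on the demand curve at q*: 105.3 − 2.0×15.2391 = 74.8218.

P = $74.8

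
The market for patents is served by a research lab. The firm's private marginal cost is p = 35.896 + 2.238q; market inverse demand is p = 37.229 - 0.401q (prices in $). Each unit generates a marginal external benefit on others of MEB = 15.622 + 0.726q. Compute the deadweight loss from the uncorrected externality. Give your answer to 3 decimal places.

Market equilibrium (private): 35.896 + 2.238q = 37.229 - 0.401q → q_m = 0.5051.
Social marginal cost = private MC − MEB = 20.274 + 1.512q.
Set SMC = demand: 20.274 + 1.512q = 37.229 - 0.401q → q* = 8.8630.
The welfare-loss triangle has base |q_m − q*| and height MEB(q_m) (the vertical gap between SMC and demand is zero at q* and MEB at q_m).
DWL = ½ × 8.3579 × 15.9887 = 66.8160.

DWL = $66.816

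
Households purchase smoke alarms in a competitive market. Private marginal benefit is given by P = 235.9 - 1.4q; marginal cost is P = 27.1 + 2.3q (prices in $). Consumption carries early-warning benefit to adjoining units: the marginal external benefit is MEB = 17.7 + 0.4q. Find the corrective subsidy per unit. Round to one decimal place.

subsidy = $45.2 per unit

Social marginal benefit = demand + MEB = 253.6 - q.
Set SMB = MC: 253.6 - q = 27.1 + 2.3q → q* = 68.6364.
The Pigouvian subsidy equals MEB at q*: 17.7 + 0.4×68.6364 = 45.1546.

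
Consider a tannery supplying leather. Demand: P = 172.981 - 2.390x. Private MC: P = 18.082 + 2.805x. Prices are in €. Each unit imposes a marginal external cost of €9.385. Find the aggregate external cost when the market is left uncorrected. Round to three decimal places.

€279.832

Market equilibrium (private): 18.082 + 2.805x = 172.981 - 2.390x → x_m = 29.8169.
Total external cost = MEC × x_m = 9.385 × 29.8169 = 279.8316.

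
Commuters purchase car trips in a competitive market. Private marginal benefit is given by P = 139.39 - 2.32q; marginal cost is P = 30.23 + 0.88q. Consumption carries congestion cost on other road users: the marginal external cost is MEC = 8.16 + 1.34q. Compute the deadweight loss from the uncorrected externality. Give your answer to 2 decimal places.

Market equilibrium (private): 30.23 + 0.88q = 139.39 - 2.32q → q_m = 34.1125.
Social marginal benefit = demand − MEC = 131.23 - 3.66q.
Set SMB = MC: 131.23 - 3.66q = 30.23 + 0.88q → q* = 22.2467.
The loss is the area between SMB and MC from q* to q_m; with linear curves that's a triangle of height MEC(q_m).
DWL = ½ × 11.8658 × 53.8708 = 319.6101.

DWL = 319.61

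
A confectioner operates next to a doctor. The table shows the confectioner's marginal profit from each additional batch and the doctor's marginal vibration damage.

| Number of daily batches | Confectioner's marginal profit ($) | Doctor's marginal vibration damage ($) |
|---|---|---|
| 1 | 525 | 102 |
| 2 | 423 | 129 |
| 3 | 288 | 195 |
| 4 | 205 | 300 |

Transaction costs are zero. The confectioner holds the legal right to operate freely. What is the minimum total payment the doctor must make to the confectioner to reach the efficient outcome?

$205

Left alone the confectioner would choose level 4 (marginal profit stays positive).
Efficient level: k* = 3 (marginal profit ≥ marginal vibration damage through 3).
The doctor must at least cover the confectioner's forgone profit from cutting 4→3: 205 = 205.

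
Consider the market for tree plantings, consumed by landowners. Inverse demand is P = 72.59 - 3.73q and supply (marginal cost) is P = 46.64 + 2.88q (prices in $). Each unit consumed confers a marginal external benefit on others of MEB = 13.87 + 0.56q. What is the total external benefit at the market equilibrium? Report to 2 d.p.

Market equilibrium (private): 46.64 + 2.88q = 72.59 - 3.73q → q_m = 3.9259.
Total external benefit = ∫₀^{q_m} (13.87 + 0.56q) dq = 13.87×3.9259 + ½×0.56×3.9259² = 58.7678.

$58.77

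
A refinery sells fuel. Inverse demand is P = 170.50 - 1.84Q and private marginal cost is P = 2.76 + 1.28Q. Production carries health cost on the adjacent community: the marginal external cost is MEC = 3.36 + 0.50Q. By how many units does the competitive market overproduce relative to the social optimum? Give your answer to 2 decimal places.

8.35 units

Market equilibrium (private): 2.76 + 1.28Q = 170.50 - 1.84Q → Q_m = 53.7628.
Social marginal cost = private MC + MEC = 6.12 + 1.78Q.
Set SMC = demand: 6.12 + 1.78Q = 170.50 - 1.84Q → Q* = 45.4088.
Gap = |53.7628 − 45.4088| = 8.3540.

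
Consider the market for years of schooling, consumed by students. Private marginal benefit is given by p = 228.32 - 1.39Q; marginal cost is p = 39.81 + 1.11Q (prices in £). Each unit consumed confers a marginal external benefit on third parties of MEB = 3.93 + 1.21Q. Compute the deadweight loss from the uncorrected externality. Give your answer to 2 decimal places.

Market equilibrium (private): 39.81 + 1.11Q = 228.32 - 1.39Q → Q_m = 75.4040.
Social marginal benefit = demand + MEB = 232.25 - 0.18Q.
Set SMB = MC: 232.25 - 0.18Q = 39.81 + 1.11Q → Q* = 149.1783.
The loss is the area between SMB and MC from Q* to Q_m; with linear curves that's a triangle of height MEB(Q_m).
DWL = ½ × 73.7743 × 95.1688 = 3510.5058.

DWL = £3510.51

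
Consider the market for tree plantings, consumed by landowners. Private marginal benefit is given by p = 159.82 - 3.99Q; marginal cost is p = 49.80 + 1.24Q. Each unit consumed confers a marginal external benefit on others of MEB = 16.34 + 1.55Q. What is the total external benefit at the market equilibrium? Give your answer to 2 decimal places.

686.69

Market equilibrium (private): 49.80 + 1.24Q = 159.82 - 3.99Q → Q_m = 21.0363.
Total external benefit = ∫₀^{Q_m} (16.34 + 1.55Q) dQ = 16.34×21.0363 + ½×1.55×21.0363² = 686.6907.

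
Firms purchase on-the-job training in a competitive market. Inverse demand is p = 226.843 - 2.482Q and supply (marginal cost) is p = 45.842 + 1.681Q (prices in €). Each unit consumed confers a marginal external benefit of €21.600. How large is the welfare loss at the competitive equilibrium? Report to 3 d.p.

Market equilibrium (private): 45.842 + 1.681Q = 226.843 - 2.482Q → Q_m = 43.4785.
Social marginal benefit = demand + MEB = 248.443 - 2.482Q.
Set SMB = MC: 248.443 - 2.482Q = 45.842 + 1.681Q → Q* = 48.6671.
Between Q* and Q_m the wedge SMB − MC runs linearly from 0 to MEB(Q_m), so the loss is a triangle.
DWL = ½ × 5.1886 × 21.6000 = 56.0369.

DWL = €56.037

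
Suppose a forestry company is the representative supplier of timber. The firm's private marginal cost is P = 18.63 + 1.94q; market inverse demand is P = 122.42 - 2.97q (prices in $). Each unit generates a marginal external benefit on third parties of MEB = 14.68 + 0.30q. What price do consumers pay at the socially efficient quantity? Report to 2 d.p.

P = $46.10

Social marginal cost = private MC − MEB = 3.95 + 1.64q.
Set SMC = demand: 3.95 + 1.64q = 122.42 - 2.97q → q* = 25.6985.
Consumer price on the demand curve at q*: 122.42 − 2.97×25.6985 = 46.0955.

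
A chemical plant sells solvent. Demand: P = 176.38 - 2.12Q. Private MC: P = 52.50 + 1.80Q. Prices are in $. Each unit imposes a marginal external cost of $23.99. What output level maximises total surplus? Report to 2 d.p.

Social marginal cost = private MC + MEC = 76.49 + 1.80Q.
Set SMC = demand: 76.49 + 1.80Q = 176.38 - 2.12Q → Q* = 25.4821.

Q* = 25.48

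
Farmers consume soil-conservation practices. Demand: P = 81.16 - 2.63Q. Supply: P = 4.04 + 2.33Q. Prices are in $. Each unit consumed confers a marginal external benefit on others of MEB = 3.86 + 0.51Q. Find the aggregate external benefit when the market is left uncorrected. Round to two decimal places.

$121.66

Market equilibrium (private): 4.04 + 2.33Q = 81.16 - 2.63Q → Q_m = 15.5484.
Total external benefit = ∫₀^{Q_m} (3.86 + 0.51Q) dQ = 3.86×15.5484 + ½×0.51×15.5484² = 121.6638.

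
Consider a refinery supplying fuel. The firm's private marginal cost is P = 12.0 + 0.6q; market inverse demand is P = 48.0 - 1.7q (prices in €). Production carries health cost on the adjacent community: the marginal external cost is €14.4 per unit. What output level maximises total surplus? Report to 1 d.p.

Social marginal cost = private MC + MEC = 26.4 + 0.6q.
Set SMC = demand: 26.4 + 0.6q = 48.0 - 1.7q → q* = 9.3913.

q* = 9.4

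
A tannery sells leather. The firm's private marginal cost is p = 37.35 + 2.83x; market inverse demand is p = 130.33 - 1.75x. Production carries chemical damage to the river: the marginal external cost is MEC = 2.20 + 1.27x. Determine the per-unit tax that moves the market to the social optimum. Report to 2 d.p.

tax = 21.91 per unit

Social marginal cost = private MC + MEC = 39.55 + 4.10x.
Set SMC = demand: 39.55 + 4.10x = 130.33 - 1.75x → x* = 15.5179.
The Pigouvian tax equals MEC at x*: 2.20 + 1.27×15.5179 = 21.9077.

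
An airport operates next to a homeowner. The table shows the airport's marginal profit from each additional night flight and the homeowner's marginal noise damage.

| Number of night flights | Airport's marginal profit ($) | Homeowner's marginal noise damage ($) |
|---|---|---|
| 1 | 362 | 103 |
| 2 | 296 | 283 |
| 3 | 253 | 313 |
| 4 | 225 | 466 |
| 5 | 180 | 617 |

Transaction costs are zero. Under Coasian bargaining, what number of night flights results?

Bargaining reaches the level where marginal profit last exceeds marginal noise damage.
That holds through level 2 (296 ≥ 283) but not at 3 (253 < 313).

2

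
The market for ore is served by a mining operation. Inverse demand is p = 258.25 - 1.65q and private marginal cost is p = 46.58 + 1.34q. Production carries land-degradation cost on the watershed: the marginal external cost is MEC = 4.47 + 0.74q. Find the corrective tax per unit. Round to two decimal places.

Social marginal cost = private MC + MEC = 51.05 + 2.08q.
Set SMC = demand: 51.05 + 2.08q = 258.25 - 1.65q → q* = 55.5496.
The Pigouvian tax equals MEC at q*: 4.47 + 0.74×55.5496 = 45.5767.

tax = 45.58 per unit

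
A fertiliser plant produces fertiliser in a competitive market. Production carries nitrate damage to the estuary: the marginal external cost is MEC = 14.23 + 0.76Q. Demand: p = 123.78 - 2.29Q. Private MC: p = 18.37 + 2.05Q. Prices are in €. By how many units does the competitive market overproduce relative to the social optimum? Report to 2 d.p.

6.41 units

Market equilibrium (private): 18.37 + 2.05Q = 123.78 - 2.29Q → Q_m = 24.2880.
Social marginal cost = private MC + MEC = 32.60 + 2.81Q.
Set SMC = demand: 32.60 + 2.81Q = 123.78 - 2.29Q → Q* = 17.8784.
Gap = |24.2880 − 17.8784| = 6.4096.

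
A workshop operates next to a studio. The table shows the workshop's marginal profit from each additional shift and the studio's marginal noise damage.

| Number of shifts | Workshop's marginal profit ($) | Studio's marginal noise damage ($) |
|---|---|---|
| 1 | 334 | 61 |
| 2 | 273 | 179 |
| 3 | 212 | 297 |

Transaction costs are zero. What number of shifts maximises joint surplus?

Bargaining reaches the level where marginal profit last exceeds marginal noise damage.
That holds through level 2 (273 ≥ 179) but not at 3 (212 < 297).

2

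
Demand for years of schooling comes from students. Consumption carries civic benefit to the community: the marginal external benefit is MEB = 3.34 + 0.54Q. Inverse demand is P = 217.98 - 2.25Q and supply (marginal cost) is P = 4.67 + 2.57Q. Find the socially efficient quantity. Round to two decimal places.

Social marginal benefit = demand + MEB = 221.32 - 1.71Q.
Set SMB = MC: 221.32 - 1.71Q = 4.67 + 2.57Q → Q* = 50.6192.

Q* = 50.62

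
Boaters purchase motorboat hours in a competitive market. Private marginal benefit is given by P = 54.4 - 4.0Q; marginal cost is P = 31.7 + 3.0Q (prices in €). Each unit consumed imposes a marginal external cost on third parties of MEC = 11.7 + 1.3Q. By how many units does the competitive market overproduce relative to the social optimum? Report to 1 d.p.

1.9 units

Market equilibrium (private): 31.7 + 3.0Q = 54.4 - 4.0Q → Q_m = 3.2429.
Social marginal benefit = demand − MEC = 42.7 - 5.3Q.
Set SMB = MC: 42.7 - 5.3Q = 31.7 + 3.0Q → Q* = 1.3253.
Gap = |3.2429 − 1.3253| = 1.9176.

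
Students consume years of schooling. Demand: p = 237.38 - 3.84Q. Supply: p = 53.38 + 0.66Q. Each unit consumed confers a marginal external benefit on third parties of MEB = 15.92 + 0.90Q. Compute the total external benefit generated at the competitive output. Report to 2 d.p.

1403.31

Market equilibrium (private): 53.38 + 0.66Q = 237.38 - 3.84Q → Q_m = 40.8889.
Total external benefit = ∫₀^{Q_m} (15.92 + 0.90Q) dQ = 15.92×40.8889 + ½×0.90×40.8889² = 1403.3073.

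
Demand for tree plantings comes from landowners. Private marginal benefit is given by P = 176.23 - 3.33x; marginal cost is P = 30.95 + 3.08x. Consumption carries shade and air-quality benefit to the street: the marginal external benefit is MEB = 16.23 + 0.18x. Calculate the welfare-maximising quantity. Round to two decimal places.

Social marginal benefit = demand + MEB = 192.46 - 3.15x.
Set SMB = MC: 192.46 - 3.15x = 30.95 + 3.08x → x* = 25.9246.

x* = 25.92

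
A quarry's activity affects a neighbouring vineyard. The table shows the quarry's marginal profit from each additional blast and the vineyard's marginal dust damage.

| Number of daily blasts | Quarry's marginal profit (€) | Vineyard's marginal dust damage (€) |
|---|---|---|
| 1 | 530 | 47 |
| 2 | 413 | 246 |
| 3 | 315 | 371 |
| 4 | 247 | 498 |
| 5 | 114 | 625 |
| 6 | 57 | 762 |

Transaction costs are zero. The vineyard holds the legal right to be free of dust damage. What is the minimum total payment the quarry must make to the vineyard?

Efficient level: marginal profit ≥ marginal dust damage through level 2, so k* = 2.
With the vineyard holding the right, the quarry must at least compensate total damage at k*: 47 + 246 = 293.

€293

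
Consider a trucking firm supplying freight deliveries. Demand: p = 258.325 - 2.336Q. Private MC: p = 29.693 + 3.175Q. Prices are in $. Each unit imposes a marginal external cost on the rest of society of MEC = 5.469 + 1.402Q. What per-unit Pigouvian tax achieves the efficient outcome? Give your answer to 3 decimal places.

tax = $50.728 per unit

Social marginal cost = private MC + MEC = 35.162 + 4.577Q.
Set SMC = demand: 35.162 + 4.577Q = 258.325 - 2.336Q → Q* = 32.2816.
The Pigouvian tax equals MEC at Q*: 5.469 + 1.402×32.2816 = 50.7278.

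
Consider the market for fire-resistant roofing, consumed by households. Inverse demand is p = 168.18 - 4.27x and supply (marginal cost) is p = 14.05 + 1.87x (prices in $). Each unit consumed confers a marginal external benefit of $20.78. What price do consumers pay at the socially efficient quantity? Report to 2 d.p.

Social marginal benefit = demand + MEB = 188.96 - 4.27x.
Set SMB = MC: 188.96 - 4.27x = 14.05 + 1.87x → x* = 28.4870.
Consumer price on the demand curve at x*: 168.18 − 4.27×28.4870 = 46.5405.

P = $46.54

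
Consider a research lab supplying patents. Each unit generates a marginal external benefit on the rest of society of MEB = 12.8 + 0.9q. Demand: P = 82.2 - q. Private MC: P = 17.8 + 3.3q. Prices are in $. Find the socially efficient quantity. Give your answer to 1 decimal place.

Social marginal cost = private MC − MEB = 5.0 + 2.4q.
Set SMC = demand: 5.0 + 2.4q = 82.2 - q → q* = 22.7059.

q* = 22.7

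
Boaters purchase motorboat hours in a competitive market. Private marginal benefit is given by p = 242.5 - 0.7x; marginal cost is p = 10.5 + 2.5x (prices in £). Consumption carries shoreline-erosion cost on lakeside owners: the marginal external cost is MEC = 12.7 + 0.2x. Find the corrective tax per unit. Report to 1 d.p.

tax = £25.6 per unit

Social marginal benefit = demand − MEC = 229.8 - 0.9x.
Set SMB = MC: 229.8 - 0.9x = 10.5 + 2.5x → x* = 64.5000.
The Pigouvian tax equals MEC at x*: 12.7 + 0.2×64.5000 = 25.6000.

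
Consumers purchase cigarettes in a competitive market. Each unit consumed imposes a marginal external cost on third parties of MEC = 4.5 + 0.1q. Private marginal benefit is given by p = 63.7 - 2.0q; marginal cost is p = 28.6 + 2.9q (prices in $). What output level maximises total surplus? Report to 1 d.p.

Social marginal benefit = demand − MEC = 59.2 - 2.1q.
Set SMB = MC: 59.2 - 2.1q = 28.6 + 2.9q → q* = 6.1200.

q* = 6.1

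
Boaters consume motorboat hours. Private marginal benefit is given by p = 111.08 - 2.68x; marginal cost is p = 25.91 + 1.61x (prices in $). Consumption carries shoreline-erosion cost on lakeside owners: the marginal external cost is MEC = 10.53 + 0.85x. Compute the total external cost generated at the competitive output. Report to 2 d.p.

$376.57

Market equilibrium (private): 25.91 + 1.61x = 111.08 - 2.68x → x_m = 19.8531.
Total external cost = ∫₀^{x_m} (10.53 + 0.85x) dx = 10.53×19.8531 + ½×0.85×19.8531² = 376.5650.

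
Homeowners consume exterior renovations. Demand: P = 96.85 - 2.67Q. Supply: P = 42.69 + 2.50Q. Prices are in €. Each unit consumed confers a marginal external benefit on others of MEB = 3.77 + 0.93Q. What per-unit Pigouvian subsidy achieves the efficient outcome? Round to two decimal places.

Social marginal benefit = demand + MEB = 100.62 - 1.74Q.
Set SMB = MC: 100.62 - 1.74Q = 42.69 + 2.50Q → Q* = 13.6627.
The Pigouvian subsidy equals MEB at Q*: 3.77 + 0.93×13.6627 = 16.4763.

subsidy = €16.48 per unit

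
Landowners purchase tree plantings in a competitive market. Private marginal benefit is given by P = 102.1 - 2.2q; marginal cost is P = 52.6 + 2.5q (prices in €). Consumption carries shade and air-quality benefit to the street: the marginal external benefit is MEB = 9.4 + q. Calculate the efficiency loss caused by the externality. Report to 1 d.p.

Market equilibrium (private): 52.6 + 2.5q = 102.1 - 2.2q → q_m = 10.5319.
Social marginal benefit = demand + MEB = 111.5 - 1.2q.
Set SMB = MC: 111.5 - 1.2q = 52.6 + 2.5q → q* = 15.9189.
Between q* and q_m the wedge SMB − MC runs linearly from 0 to MEB(q_m), so the loss is a triangle.
DWL = ½ × 5.3870 × 19.9319 = 53.6866.

DWL = €53.7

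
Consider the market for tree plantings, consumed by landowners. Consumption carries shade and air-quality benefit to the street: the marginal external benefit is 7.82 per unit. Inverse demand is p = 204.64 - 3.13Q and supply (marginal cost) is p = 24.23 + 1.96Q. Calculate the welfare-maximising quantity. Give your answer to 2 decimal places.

Q* = 36.98

Social marginal benefit = demand + MEB = 212.46 - 3.13Q.
Set SMB = MC: 212.46 - 3.13Q = 24.23 + 1.96Q → Q* = 36.9804.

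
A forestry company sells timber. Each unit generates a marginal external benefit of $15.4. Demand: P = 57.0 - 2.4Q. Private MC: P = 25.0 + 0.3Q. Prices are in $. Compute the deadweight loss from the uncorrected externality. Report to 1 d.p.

Market equilibrium (private): 25.0 + 0.3Q = 57.0 - 2.4Q → Q_m = 11.8519.
Social marginal cost = private MC − MEB = 9.6 + 0.3Q.
Set SMC = demand: 9.6 + 0.3Q = 57.0 - 2.4Q → Q* = 17.5556.
Height of the DWL triangle at Q_m is demand(Q_m) − SMC(Q_m) = MEB(Q_m) = 15.4000.
DWL = ½ × 5.7037 × 15.4000 = 43.9185.

DWL = $43.9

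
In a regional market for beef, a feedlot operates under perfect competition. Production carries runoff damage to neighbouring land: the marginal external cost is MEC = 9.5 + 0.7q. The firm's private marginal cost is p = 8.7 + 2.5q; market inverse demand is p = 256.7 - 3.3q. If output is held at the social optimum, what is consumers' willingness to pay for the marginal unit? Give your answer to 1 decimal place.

P = 135.6

Social marginal cost = private MC + MEC = 18.2 + 3.2q.
Set SMC = demand: 18.2 + 3.2q = 256.7 - 3.3q → q* = 36.6923.
Consumer price on the demand curve at q*: 256.7 − 3.3×36.6923 = 135.6154.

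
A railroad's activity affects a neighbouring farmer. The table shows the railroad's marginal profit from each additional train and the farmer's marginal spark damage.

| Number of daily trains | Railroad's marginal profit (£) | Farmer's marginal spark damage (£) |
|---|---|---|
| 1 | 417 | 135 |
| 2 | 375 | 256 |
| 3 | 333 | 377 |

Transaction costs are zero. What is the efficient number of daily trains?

2

Bargaining reaches the level where marginal profit last exceeds marginal spark damage.
That holds through level 2 (375 ≥ 256) but not at 3 (333 < 377).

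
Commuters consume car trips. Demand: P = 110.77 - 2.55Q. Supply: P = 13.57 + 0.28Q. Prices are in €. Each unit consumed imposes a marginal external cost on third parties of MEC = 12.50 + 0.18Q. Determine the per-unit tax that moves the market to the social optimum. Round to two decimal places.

Social marginal benefit = demand − MEC = 98.27 - 2.73Q.
Set SMB = MC: 98.27 - 2.73Q = 13.57 + 0.28Q → Q* = 28.1395.
The Pigouvian tax equals MEC at Q*: 12.50 + 0.18×28.1395 = 17.5651.

tax = €17.57 per unit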